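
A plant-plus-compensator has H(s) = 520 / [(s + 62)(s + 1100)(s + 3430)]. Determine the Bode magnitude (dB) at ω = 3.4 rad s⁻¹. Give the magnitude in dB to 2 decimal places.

-113.07 dB

|j3.4 + 62| = √(3.4² + 62²) = 62.09
|j3.4 + 1100| = √(3.4² + 1100²) = 1100
|j3.4 + 3430| = √(3.4² + 3430²) = 3430
|H(j3.4)| = 520 / (62.09 × 1100 × 3430) = 2.2196e-06
20 log₁₀(2.2196e-06) = -113.075 dB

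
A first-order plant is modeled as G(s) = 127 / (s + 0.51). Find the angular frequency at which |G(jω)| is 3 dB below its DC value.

For a single-pole low-pass, the −3 dB point is at the pole: ω = 0.51 rad/s.

0.51 rad/s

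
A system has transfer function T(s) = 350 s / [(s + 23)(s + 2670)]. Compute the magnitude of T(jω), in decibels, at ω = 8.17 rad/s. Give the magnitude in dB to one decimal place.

|j8.17| = 8.17
|j8.17 + 23| = √(8.17² + 23²) = 24.41
|j8.17 + 2670| = √(8.17² + 2670²) = 2670
|T(j8.17)| = 350 × 8.17 / (24.41 × 2670) = 0.043878
20 log₁₀(0.043878) = -27.16 dB

-27.2 dB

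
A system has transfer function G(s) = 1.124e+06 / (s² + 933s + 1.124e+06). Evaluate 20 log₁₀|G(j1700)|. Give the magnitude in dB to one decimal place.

|(j1700)² + 933(j1700) + 1.124e+06| = |-1.766e+06 + j1.5861e+06| = 2.374e+06
|G(j1700)| = 1.124e+06 / 2.374e+06 = 0.47352
20 log₁₀(0.47352) = -6.49 dB

-6.5 dB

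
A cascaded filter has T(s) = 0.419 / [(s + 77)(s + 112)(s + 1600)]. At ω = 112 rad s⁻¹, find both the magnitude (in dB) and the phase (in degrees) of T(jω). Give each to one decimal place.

|j112 + 77| = √(112² + 77²) = 135.9
|j112 + 112| = √(112² + 112²) = 158.4
|j112 + 1600| = √(112² + 1600²) = 1604
|T(j112)| = 0.419 / (135.9 × 158.4 × 1604) = 1.2135e-08
20 log₁₀(1.2135e-08) = -158.32 dB
∠(j112 + 77) = arctan(112/77) = 55.49°
∠(j112 + 112) = arctan(112/112) = 45.00°
∠(j112 + 1600) = arctan(112/1600) = 4.00°
∠T(j112) = − (55.49° + 45.00° + 4.00°) = -104.50°

|T| = -158.3 dB, ∠T = -104.5°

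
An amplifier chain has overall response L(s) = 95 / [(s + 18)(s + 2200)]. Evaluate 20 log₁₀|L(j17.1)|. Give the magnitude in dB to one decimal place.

-55.2 dB

|j17.1 + 18| = √(17.1² + 18²) = 24.83
|j17.1 + 2200| = √(17.1² + 2200²) = 2200
|L(j17.1)| = 95 / (24.83 × 2200) = 0.0017392
20 log₁₀(0.0017392) = -55.19 dB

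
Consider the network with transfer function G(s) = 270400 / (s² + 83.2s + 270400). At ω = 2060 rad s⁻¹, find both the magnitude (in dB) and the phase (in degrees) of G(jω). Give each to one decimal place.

|G| = -23.4 dB, ∠G = -177.5 deg

|(j2060)² + 83.2(j2060) + 270400| = |-3.9732e+06 + j1.7139e+05| = 3.977e+06
|G(j2060)| = 270400 / 3.977e+06 = 0.067993
20 log₁₀(0.067993) = -23.35 dB
∠[(j2060)² + 83.2(j2060) + 270400] = ∠[-3.9732e+06 + j1.7139e+05] = 177.53°
∠G(j2060) = −177.53° = -177.53°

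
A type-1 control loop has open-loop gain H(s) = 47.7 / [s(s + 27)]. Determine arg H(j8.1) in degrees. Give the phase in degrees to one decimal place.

∠(j8.1 + 27) = arctan(8.1/27) = 16.70°
∠(j8.1) = 90.00°
∠H(j8.1) = − (16.70° + 90.00°) = -106.70°

-106.7°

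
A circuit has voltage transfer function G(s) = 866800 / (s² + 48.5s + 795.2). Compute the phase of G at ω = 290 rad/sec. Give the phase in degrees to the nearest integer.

∠[(j290)² + 48.5(j290) + 795.2] = ∠[-83305 + j14065] = 170.42°
∠G(j290) = −170.42° = -170.42°

-170°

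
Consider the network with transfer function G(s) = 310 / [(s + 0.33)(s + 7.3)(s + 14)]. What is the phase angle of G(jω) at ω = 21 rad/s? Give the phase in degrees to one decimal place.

-216.2°

∠(j21 + 0.33) = arctan(21/0.33) = 89.10°
∠(j21 + 7.3) = arctan(21/7.3) = 70.83°
∠(j21 + 14) = arctan(21/14) = 56.31°
∠G(j21) = − (89.10° + 70.83° + 56.31°) = -216.24°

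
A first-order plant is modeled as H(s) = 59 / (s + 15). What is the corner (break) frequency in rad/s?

15 rad/s

The single real pole at s = −15 gives a corner at ω = 15 rad/s.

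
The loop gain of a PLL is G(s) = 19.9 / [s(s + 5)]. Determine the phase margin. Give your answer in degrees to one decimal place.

56.4°

Gain crossover: |G(jω)| = 1 at ω ≈ 3.32 rad/s.
∠G(j3.32) = −90° − arctan(3.32/5) ≈ -123.56°
PM = 180° + (-123.56°) = 56.44°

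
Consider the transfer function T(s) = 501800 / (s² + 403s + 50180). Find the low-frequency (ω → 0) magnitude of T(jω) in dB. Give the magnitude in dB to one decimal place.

T(0) = 501800 / 50180 = 10
20 log₁₀(10) = 20.00 dB

20.0 dB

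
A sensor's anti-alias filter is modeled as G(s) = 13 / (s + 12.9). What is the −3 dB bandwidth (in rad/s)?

For a single-pole low-pass, the −3 dB point is at the pole: ω = 12.9 rad/s.

12.9 rad/s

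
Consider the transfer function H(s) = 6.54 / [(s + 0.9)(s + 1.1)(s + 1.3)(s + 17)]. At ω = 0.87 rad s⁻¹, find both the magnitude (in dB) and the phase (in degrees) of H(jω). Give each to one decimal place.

|H| = -17.1 dB, ∠H = -119.1 deg

|j0.87 + 0.9| = √(0.87² + 0.9²) = 1.252
|j0.87 + 1.1| = √(0.87² + 1.1²) = 1.402
|j0.87 + 1.3| = √(0.87² + 1.3²) = 1.564
|j0.87 + 17| = √(0.87² + 17²) = 17.02
|H(j0.87)| = 6.54 / (1.252 × 1.402 × 1.564 × 17.02) = 0.13991
20 log₁₀(0.13991) = -17.08 dB
∠(j0.87 + 0.9) = arctan(0.87/0.9) = 44.03°
∠(j0.87 + 1.1) = arctan(0.87/1.1) = 38.34°
∠(j0.87 + 1.3) = arctan(0.87/1.3) = 33.79°
∠(j0.87 + 17) = arctan(0.87/17) = 2.93°
∠H(j0.87) = − (44.03° + 38.34° + 33.79° + 2.93°) = -119.09°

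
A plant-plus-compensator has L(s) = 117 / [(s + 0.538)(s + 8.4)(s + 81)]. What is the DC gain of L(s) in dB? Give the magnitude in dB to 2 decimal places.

-9.91 dB

L(0) = 117 / (0.538 × 8.4 × 81) = 0.31962
20 log₁₀(0.31962) = -9.907 dB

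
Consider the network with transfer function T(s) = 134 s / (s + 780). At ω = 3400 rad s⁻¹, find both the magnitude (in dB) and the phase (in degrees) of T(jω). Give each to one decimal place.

|j3400| = 3400
|j3400 + 780| = √(3400² + 780²) = 3488
|T(j3400)| = 134 × 3400 / 3488 = 130.61
20 log₁₀(130.61) = 42.32 dB
∠(j3400) = 90.00°
∠(j3400 + 780) = arctan(3400/780) = 77.08°
∠T(j3400) = 90.00° − 77.08° = 12.92°

|T| = 42.3 dB, ∠T = 12.9°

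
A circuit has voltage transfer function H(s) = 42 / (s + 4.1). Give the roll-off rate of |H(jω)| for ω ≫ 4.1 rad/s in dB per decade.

With 0 zeros and 1 pole, the high-frequency asymptotic slope is 20 × (0 − 1) = -20 dB/decade.

-20 dB/decade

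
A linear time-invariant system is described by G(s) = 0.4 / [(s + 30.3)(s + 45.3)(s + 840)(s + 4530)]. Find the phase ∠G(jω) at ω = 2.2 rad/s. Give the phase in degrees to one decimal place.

-7.1°

∠(j2.2 + 30.3) = arctan(2.2/30.3) = 4.15°
∠(j2.2 + 45.3) = arctan(2.2/45.3) = 2.78°
∠(j2.2 + 840) = arctan(2.2/840) = 0.15°
∠(j2.2 + 4530) = arctan(2.2/4530) = 0.03°
∠G(j2.2) = − (4.15° + 2.78° + 0.15° + 0.03°) = -7.11°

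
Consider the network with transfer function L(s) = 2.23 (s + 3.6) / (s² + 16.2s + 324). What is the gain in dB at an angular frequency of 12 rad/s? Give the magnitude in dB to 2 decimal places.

-19.54 dB

|j12 + 3.6| = √(12² + 3.6²) = 12.53
|(j12)² + 16.2(j12) + 324| = |180 + j194.4| = 264.9
|L(j12)| = 2.23 × 12.53 / 264.9 = 0.10545
20 log₁₀(0.10545) = -19.539 dB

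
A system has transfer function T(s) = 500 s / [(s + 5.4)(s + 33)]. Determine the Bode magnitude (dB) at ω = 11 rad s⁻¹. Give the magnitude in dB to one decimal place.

|j11| = 11
|j11 + 5.4| = √(11² + 5.4²) = 12.25
|j11 + 33| = √(11² + 33²) = 34.79
|T(j11)| = 500 × 11 / (12.25 × 34.79) = 12.903
20 log₁₀(12.903) = 22.21 dB

22.2 dB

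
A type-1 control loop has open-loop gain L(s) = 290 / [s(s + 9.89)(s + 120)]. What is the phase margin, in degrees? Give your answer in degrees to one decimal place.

88.5°

Gain crossover: |L(jω)| = 1 at ω ≈ 0.244 rad s⁻¹.
∠L(j0.244) = −90° − arctan(0.244/9.89) − arctan(0.244/120) ≈ -91.53°
PM = 180° + (-91.53°) = 88.47°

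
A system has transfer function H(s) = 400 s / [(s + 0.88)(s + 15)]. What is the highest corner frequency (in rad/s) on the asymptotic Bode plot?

15 rad/s

Break frequencies occur at each pole and zero magnitude: 0.88 rad/s, 15 rad/s.
The highest is 15 rad/s.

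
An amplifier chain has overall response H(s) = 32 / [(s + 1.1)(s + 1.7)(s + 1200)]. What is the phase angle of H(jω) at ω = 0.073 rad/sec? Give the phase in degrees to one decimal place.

-6.3 deg

∠(j0.073 + 1.1) = arctan(0.073/1.1) = 3.80°
∠(j0.073 + 1.7) = arctan(0.073/1.7) = 2.46°
∠(j0.073 + 1200) = arctan(0.073/1200) = 0.00°
∠H(j0.073) = − (3.80° + 2.46° + 0.00°) = -6.26°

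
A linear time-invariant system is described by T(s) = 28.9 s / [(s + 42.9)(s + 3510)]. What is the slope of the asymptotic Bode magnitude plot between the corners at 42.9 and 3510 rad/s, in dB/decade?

0 dB/decade

In this band the factors already past their corner are: 1 differentiator zero, pole at 42.9; net slope = 0 dB/decade.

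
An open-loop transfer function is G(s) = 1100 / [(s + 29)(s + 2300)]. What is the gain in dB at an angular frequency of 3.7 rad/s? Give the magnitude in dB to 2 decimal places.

-35.72 dB

|j3.7 + 29| = √(3.7² + 29²) = 29.24
|j3.7 + 2300| = √(3.7² + 2300²) = 2300
|G(j3.7)| = 1100 / (29.24 × 2300) = 0.016359
20 log₁₀(0.016359) = -35.725 dB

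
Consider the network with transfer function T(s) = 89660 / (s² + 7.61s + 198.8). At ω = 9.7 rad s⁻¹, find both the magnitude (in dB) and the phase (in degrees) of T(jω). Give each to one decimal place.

|(j9.7)² + 7.61(j9.7) + 198.8| = |104.71 + j73.817| = 128.1
|T(j9.7)| = 89660 / 128.1 = 699.85
20 log₁₀(699.85) = 56.90 dB
∠[(j9.7)² + 7.61(j9.7) + 198.8] = ∠[104.71 + j73.817] = 35.18°
∠T(j9.7) = −35.18° = -35.18°

|T| = 56.9 dB, ∠T = -35.2°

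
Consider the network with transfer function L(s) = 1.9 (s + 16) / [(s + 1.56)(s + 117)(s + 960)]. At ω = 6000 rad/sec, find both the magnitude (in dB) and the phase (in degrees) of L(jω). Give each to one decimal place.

|L| = -145.7 dB, ∠L = -169.9°

|j6000 + 16| = √(6000² + 16²) = 6000
|j6000 + 1.56| = √(6000² + 1.56²) = 6000
|j6000 + 117| = √(6000² + 117²) = 6001
|j6000 + 960| = √(6000² + 960²) = 6076
|L(j6000)| = 1.9 × 6000 / (6000 × 6001 × 6076) = 5.2105e-08
20 log₁₀(5.2105e-08) = -145.66 dB
∠(j6000 + 16) = arctan(6000/16) = 89.85°
∠(j6000 + 1.56) = arctan(6000/1.56) = 89.99°
∠(j6000 + 117) = arctan(6000/117) = 88.88°
∠(j6000 + 960) = arctan(6000/960) = 80.91°
∠L(j6000) = 89.85° − (89.99° + 88.88° + 80.91°) = -169.93°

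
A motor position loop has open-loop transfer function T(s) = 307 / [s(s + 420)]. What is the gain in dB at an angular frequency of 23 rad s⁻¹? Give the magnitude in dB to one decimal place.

|j23 + 420| = √(23² + 420²) = 420.6
|j23| = 23
|T(j23)| = 307 / (420.6 × 23) = 0.031733
20 log₁₀(0.031733) = -29.97 dB

-30.0 dB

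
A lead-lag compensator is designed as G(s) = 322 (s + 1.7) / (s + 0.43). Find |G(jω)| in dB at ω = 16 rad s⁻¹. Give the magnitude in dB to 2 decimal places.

50.20 dB

|j16 + 1.7| = √(16² + 1.7²) = 16.09
|j16 + 0.43| = √(16² + 0.43²) = 16.01
|G(j16)| = 322 × 16.09 / 16.01 = 323.7
20 log₁₀(323.7) = 50.203 dB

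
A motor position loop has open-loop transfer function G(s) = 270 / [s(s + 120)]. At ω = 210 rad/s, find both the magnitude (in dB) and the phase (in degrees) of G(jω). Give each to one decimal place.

|j210 + 120| = √(210² + 120²) = 241.9
|j210| = 210
|G(j210)| = 270 / (241.9 × 210) = 0.0053158
20 log₁₀(0.0053158) = -45.49 dB
∠(j210 + 120) = arctan(210/120) = 60.26°
∠(j210) = 90.00°
∠G(j210) = − (60.26° + 90.00°) = -150.26°

|G| = -45.5 dB, ∠G = -150.3°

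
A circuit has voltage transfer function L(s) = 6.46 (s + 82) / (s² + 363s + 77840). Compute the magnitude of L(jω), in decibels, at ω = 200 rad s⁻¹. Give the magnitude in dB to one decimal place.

|j200 + 82| = √(200² + 82²) = 216.2
|(j200)² + 363(j200) + 77840| = |37840 + j72600| = 8.187e+04
|L(j200)| = 6.46 × 216.2 / 8.187e+04 = 0.017056
20 log₁₀(0.017056) = -35.36 dB

-35.4 dB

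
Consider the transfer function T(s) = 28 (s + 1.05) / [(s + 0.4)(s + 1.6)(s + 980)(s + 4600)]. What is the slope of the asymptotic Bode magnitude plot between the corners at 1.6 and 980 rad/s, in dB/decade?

-20 dB/decade

In this band the factors already past their corner are: zero at 1.05, pole at 0.4, pole at 1.6; net slope = -20 dB/decade.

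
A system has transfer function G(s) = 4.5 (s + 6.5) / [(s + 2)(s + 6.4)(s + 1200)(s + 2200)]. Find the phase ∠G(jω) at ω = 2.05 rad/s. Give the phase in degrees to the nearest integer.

∠(j2.05 + 6.5) = arctan(2.05/6.5) = 17.50°
∠(j2.05 + 2) = arctan(2.05/2) = 45.71°
∠(j2.05 + 6.4) = arctan(2.05/6.4) = 17.76°
∠(j2.05 + 1200) = arctan(2.05/1200) = 0.10°
∠(j2.05 + 2200) = arctan(2.05/2200) = 0.05°
∠G(j2.05) = 17.50° − (45.71° + 17.76° + 0.10° + 0.05°) = -46.12°

-46°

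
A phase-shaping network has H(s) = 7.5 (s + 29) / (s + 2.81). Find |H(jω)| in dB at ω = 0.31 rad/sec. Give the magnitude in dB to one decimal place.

37.7 dB

|j0.31 + 29| = √(0.31² + 29²) = 29
|j0.31 + 2.81| = √(0.31² + 2.81²) = 2.827
|H(j0.31)| = 7.5 × 29 / 2.827 = 76.94
20 log₁₀(76.94) = 37.72 dB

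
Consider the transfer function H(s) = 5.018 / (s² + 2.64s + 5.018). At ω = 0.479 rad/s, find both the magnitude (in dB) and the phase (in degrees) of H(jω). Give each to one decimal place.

|(j0.479)² + 2.64(j0.479) + 5.018| = |4.7886 + j1.2646| = 4.953
|H(j0.479)| = 5.018 / 4.953 = 1.0132
20 log₁₀(1.0132) = 0.11 dB
∠[(j0.479)² + 2.64(j0.479) + 5.018] = ∠[4.7886 + j1.2646] = 14.79°
∠H(j0.479) = −14.79° = -14.79°

|H| = 0.1 dB, ∠H = -14.8°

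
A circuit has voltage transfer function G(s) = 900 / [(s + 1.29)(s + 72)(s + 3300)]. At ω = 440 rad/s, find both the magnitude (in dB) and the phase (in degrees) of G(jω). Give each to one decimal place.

|j440 + 1.29| = √(440² + 1.29²) = 440
|j440 + 72| = √(440² + 72²) = 445.9
|j440 + 3300| = √(440² + 3300²) = 3329
|G(j440)| = 900 / (440 × 445.9 × 3329) = 1.378e-06
20 log₁₀(1.378e-06) = -117.21 dB
∠(j440 + 1.29) = arctan(440/1.29) = 89.83°
∠(j440 + 72) = arctan(440/72) = 80.71°
∠(j440 + 3300) = arctan(440/3300) = 7.59°
∠G(j440) = − (89.83° + 80.71° + 7.59°) = -178.13°

|G| = -117.2 dB, ∠G = -178.1 deg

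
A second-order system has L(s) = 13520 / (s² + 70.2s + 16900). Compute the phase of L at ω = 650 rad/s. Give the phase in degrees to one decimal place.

-173.6°

∠[(j650)² + 70.2(j650) + 16900] = ∠[-4.056e+05 + j45630] = 173.58°
∠L(j650) = −173.58° = -173.58°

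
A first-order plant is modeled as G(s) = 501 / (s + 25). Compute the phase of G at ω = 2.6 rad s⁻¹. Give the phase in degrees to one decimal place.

∠(j2.6 + 25) = arctan(2.6/25) = 5.94°
∠G(j2.6) = −5.94° = -5.94°

-5.9 deg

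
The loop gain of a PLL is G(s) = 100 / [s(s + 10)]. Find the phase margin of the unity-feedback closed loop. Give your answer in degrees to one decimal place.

51.8 deg

Gain crossover: |G(jω)| = 1 at ω ≈ 7.86 rad s⁻¹.
∠G(j7.86) = −90° − arctan(7.86/10) ≈ -128.17°
PM = 180° + (-128.17°) = 51.83°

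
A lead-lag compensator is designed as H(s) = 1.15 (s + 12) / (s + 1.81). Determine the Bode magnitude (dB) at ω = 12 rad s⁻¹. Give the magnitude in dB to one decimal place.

4.1 dB

|j12 + 12| = √(12² + 12²) = 16.97
|j12 + 1.81| = √(12² + 1.81²) = 12.14
|H(j12)| = 1.15 × 16.97 / 12.14 = 1.6082
20 log₁₀(1.6082) = 4.13 dB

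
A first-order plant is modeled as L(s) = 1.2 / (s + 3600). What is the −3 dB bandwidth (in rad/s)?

For a single-pole low-pass, the −3 dB point is at the pole: ω = 3600 rad/s.

3600 rad/s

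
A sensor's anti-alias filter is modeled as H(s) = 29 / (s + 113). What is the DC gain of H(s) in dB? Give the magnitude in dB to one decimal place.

H(0) = 29 / 113 = 0.25664
20 log₁₀(0.25664) = -11.81 dB

-11.8 dB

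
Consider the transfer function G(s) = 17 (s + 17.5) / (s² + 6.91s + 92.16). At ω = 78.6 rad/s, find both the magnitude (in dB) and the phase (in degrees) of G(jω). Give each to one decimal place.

|j78.6 + 17.5| = √(78.6² + 17.5²) = 80.52
|(j78.6)² + 6.91(j78.6) + 92.16| = |-6085.8 + j543.13| = 6110
|G(j78.6)| = 17 × 80.52 / 6110 = 0.22405
20 log₁₀(0.22405) = -12.99 dB
∠(j78.6 + 17.5) = arctan(78.6/17.5) = 77.45°
∠[(j78.6)² + 6.91(j78.6) + 92.16] = ∠[-6085.8 + j543.13] = 174.90°
∠G(j78.6) = 77.45° − 174.90° = -97.45°

|G| = -13.0 dB, ∠G = -97.5 deg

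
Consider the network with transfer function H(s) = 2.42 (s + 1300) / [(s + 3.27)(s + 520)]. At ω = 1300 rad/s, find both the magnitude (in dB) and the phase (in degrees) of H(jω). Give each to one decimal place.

|j1300 + 1300| = √(1300² + 1300²) = 1838
|j1300 + 3.27| = √(1300² + 3.27²) = 1300
|j1300 + 520| = √(1300² + 520²) = 1400
|H(j1300)| = 2.42 × 1838 / (1300 × 1400) = 0.0024443
20 log₁₀(0.0024443) = -52.24 dB
∠(j1300 + 1300) = arctan(1300/1300) = 45.00°
∠(j1300 + 3.27) = arctan(1300/3.27) = 89.86°
∠(j1300 + 520) = arctan(1300/520) = 68.20°
∠H(j1300) = 45.00° − (89.86° + 68.20°) = -113.05°

|H| = -52.2 dB, ∠H = -113.1 deg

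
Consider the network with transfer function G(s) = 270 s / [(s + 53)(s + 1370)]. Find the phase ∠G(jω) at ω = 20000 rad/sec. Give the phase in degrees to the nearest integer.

∠(j20000) = 90.00°
∠(j20000 + 53) = arctan(20000/53) = 89.85°
∠(j20000 + 1370) = arctan(20000/1370) = 86.08°
∠G(j20000) = 90.00° − (89.85° + 86.08°) = -85.93°

-86°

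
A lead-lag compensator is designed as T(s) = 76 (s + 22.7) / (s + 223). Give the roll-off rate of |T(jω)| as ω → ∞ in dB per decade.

0 dB/decade

With 1 zero and 1 pole, the high-frequency asymptotic slope is 20 × (1 − 1) = 0 dB/decade.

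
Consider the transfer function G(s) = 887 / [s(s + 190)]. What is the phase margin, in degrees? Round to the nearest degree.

89°

Gain crossover: |G(jω)| = 1 at ω ≈ 4.67 rad/s.
∠G(j4.67) = −90° − arctan(4.67/190) ≈ -91.41°
PM = 180° + (-91.41°) = 88.59°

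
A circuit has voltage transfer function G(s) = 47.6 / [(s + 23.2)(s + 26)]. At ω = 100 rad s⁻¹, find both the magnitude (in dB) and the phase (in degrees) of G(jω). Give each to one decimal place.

|G| = -47.0 dB, ∠G = -152.4°

|j100 + 23.2| = √(100² + 23.2²) = 102.7
|j100 + 26| = √(100² + 26²) = 103.3
|G(j100)| = 47.6 / (102.7 × 103.3) = 0.0044876
20 log₁₀(0.0044876) = -46.96 dB
∠(j100 + 23.2) = arctan(100/23.2) = 76.94°
∠(j100 + 26) = arctan(100/26) = 75.43°
∠G(j100) = − (76.94° + 75.43°) = -152.36°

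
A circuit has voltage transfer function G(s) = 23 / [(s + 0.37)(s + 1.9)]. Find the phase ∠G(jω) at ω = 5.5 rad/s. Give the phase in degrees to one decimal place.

-157.1°

∠(j5.5 + 0.37) = arctan(5.5/0.37) = 86.15°
∠(j5.5 + 1.9) = arctan(5.5/1.9) = 70.94°
∠G(j5.5) = − (86.15° + 70.94°) = -157.09°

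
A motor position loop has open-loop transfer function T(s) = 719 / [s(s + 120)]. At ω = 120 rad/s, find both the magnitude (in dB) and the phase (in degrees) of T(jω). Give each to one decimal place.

|T| = -29.0 dB, ∠T = -135.0°

|j120 + 120| = √(120² + 120²) = 169.7
|j120| = 120
|T(j120)| = 719 / (169.7 × 120) = 0.035306
20 log₁₀(0.035306) = -29.04 dB
∠(j120 + 120) = arctan(120/120) = 45.00°
∠(j120) = 90.00°
∠T(j120) = − (45.00° + 90.00°) = -135.00°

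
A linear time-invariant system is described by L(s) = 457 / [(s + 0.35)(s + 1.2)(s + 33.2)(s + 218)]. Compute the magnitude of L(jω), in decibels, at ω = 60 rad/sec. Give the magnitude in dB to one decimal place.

-101.7 dB

|j60 + 0.35| = √(60² + 0.35²) = 60
|j60 + 1.2| = √(60² + 1.2²) = 60.01
|j60 + 33.2| = √(60² + 33.2²) = 68.57
|j60 + 218| = √(60² + 218²) = 226.1
|L(j60)| = 457 / (60 × 60.01 × 68.57 × 226.1) = 8.1857e-06
20 log₁₀(8.1857e-06) = -101.74 dB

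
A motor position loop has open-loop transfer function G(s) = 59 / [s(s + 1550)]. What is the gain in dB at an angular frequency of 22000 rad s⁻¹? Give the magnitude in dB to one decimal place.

-138.3 dB

|j22000 + 1550| = √(22000² + 1550²) = 2.205e+04
|j22000| = 2.2e+04
|G(j22000)| = 59 / (2.205e+04 × 2.2e+04) = 1.216e-07
20 log₁₀(1.216e-07) = -138.30 dB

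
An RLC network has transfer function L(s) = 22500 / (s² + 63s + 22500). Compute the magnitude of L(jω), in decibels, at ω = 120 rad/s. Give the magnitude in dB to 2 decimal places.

6.15 dB

|(j120)² + 63(j120) + 22500| = |8100 + j7560| = 1.108e+04
|L(j120)| = 22500 / 1.108e+04 = 2.0307
20 log₁₀(2.0307) = 6.153 dB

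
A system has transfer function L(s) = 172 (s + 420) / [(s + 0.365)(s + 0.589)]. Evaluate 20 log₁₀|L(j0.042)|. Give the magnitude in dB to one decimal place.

|j0.042 + 420| = √(0.042² + 420²) = 420
|j0.042 + 0.365| = √(0.042² + 0.365²) = 0.3674
|j0.042 + 0.589| = √(0.042² + 0.589²) = 0.5905
|L(j0.042)| = 172 × 420 / (0.3674 × 0.5905) = 3.3298e+05
20 log₁₀(3.3298e+05) = 110.45 dB

110.4 dB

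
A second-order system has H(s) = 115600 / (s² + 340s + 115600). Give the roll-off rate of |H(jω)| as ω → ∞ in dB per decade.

With 0 zeros and 2 poles, the high-frequency asymptotic slope is 20 × (0 − 2) = -40 dB/decade.

-40 dB/decade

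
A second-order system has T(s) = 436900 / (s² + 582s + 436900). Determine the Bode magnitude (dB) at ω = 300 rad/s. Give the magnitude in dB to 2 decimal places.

|(j300)² + 582(j300) + 436900| = |3.469e+05 + j1.746e+05| = 3.884e+05
|T(j300)| = 436900 / 3.884e+05 = 1.125
20 log₁₀(1.125) = 1.023 dB

1.02 dB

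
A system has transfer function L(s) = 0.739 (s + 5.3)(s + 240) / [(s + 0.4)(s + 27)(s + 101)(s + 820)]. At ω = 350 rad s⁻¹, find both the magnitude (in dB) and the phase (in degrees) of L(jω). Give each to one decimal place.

|j350 + 5.3| = √(350² + 5.3²) = 350
|j350 + 240| = √(350² + 240²) = 424.4
|j350 + 0.4| = √(350² + 0.4²) = 350
|j350 + 27| = √(350² + 27²) = 351
|j350 + 101| = √(350² + 101²) = 364.3
|j350 + 820| = √(350² + 820²) = 891.6
|L(j350)| = 0.739 × 350 × 424.4 / (350 × 351 × 364.3 × 891.6) = 2.7511e-06
20 log₁₀(2.7511e-06) = -111.21 dB
∠(j350 + 5.3) = arctan(350/5.3) = 89.13°
∠(j350 + 240) = arctan(350/240) = 55.56°
∠(j350 + 0.4) = arctan(350/0.4) = 89.93°
∠(j350 + 27) = arctan(350/27) = 85.59°
∠(j350 + 101) = arctan(350/101) = 73.90°
∠(j350 + 820) = arctan(350/820) = 23.11°
∠L(j350) = 89.13° + 55.56° − (89.93° + 85.59° + 73.90° + 23.11°) = -127.85°

|L| = -111.2 dB, ∠L = -127.8 deg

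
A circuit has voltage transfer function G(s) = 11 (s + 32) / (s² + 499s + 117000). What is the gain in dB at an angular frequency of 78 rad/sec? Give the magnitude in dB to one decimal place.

-42.1 dB

|j78 + 32| = √(78² + 32²) = 84.31
|(j78)² + 499(j78) + 117000| = |1.1092e+05 + j38922| = 1.175e+05
|G(j78)| = 11 × 84.31 / 1.175e+05 = 0.0078896
20 log₁₀(0.0078896) = -42.06 dB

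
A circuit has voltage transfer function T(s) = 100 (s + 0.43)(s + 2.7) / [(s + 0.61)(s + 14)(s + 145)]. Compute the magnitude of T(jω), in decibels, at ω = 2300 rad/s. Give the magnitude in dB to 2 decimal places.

|j2300 + 0.43| = √(2300² + 0.43²) = 2300
|j2300 + 2.7| = √(2300² + 2.7²) = 2300
|j2300 + 0.61| = √(2300² + 0.61²) = 2300
|j2300 + 14| = √(2300² + 14²) = 2300
|j2300 + 145| = √(2300² + 145²) = 2305
|T(j2300)| = 100 × 2300 × 2300 / (2300 × 2300 × 2305) = 0.043391
20 log₁₀(0.043391) = -27.252 dB

-27.25 dB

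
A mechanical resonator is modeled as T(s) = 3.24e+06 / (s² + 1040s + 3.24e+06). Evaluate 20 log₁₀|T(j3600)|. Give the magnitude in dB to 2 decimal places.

|(j3600)² + 1040(j3600) + 3.24e+06| = |-9.72e+06 + j3.744e+06| = 1.042e+07
|T(j3600)| = 3.24e+06 / 1.042e+07 = 0.31106
20 log₁₀(0.31106) = -10.143 dB

-10.14 dB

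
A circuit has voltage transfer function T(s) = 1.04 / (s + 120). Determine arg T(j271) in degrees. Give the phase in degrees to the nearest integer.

-66°

∠(j271 + 120) = arctan(271/120) = 66.12°
∠T(j271) = −66.12° = -66.12°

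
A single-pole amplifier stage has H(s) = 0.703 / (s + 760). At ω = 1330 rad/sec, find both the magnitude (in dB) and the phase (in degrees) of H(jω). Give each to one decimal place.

|H| = -66.8 dB, ∠H = -60.3 deg

|j1330 + 760| = √(1330² + 760²) = 1532
|H(j1330)| = 0.703 / 1532 = 0.00045893
20 log₁₀(0.00045893) = -66.77 dB
∠(j1330 + 760) = arctan(1330/760) = 60.26°
∠H(j1330) = −60.26° = -60.26°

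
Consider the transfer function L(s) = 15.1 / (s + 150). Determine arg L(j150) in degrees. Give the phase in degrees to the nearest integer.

-45°

∠(j150 + 150) = arctan(150/150) = 45.00°
∠L(j150) = −45.00° = -45.00°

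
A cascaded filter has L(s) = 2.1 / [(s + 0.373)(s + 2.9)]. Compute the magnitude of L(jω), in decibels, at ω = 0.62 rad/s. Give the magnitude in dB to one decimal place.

|j0.62 + 0.373| = √(0.62² + 0.373²) = 0.7236
|j0.62 + 2.9| = √(0.62² + 2.9²) = 2.966
|L(j0.62)| = 2.1 / (0.7236 × 2.966) = 0.97869
20 log₁₀(0.97869) = -0.19 dB

-0.2 dB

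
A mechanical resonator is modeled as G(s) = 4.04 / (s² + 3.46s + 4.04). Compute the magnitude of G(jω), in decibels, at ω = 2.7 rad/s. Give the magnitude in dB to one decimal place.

|(j2.7)² + 3.46(j2.7) + 4.04| = |-3.25 + j9.342| = 9.891
|G(j2.7)| = 4.04 / 9.891 = 0.40844
20 log₁₀(0.40844) = -7.78 dB

-7.8 dB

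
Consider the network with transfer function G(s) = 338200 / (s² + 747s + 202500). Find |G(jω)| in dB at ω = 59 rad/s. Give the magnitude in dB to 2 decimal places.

4.40 dB

|(j59)² + 747(j59) + 202500| = |1.9902e+05 + j44073| = 2.038e+05
|G(j59)| = 338200 / 2.038e+05 = 1.6591
20 log₁₀(1.6591) = 4.398 dB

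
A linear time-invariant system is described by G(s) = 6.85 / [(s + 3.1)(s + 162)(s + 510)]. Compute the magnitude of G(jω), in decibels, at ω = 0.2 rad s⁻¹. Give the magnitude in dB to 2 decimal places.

-91.47 dB

|j0.2 + 3.1| = √(0.2² + 3.1²) = 3.106
|j0.2 + 162| = √(0.2² + 162²) = 162
|j0.2 + 510| = √(0.2² + 510²) = 510
|G(j0.2)| = 6.85 / (3.106 × 162 × 510) = 2.669e-05
20 log₁₀(2.669e-05) = -91.473 dB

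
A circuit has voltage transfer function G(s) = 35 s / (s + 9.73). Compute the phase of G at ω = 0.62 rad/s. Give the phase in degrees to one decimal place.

86.4°

∠(j0.62) = 90.00°
∠(j0.62 + 9.73) = arctan(0.62/9.73) = 3.65°
∠G(j0.62) = 90.00° − 3.65° = 86.35°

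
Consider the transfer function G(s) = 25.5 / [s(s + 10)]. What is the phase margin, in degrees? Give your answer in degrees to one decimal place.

76.1°

Gain crossover: |G(jω)| = 1 at ω ≈ 2.48 rad/s.
∠G(j2.48) = −90° − arctan(2.48/10) ≈ -103.90°
PM = 180° + (-103.90°) = 76.10°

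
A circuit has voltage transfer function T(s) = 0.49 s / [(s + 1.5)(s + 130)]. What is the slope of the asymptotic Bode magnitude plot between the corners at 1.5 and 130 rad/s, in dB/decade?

0 dB/decade

In this band the factors already past their corner are: 1 differentiator zero, pole at 1.5; net slope = 0 dB/decade.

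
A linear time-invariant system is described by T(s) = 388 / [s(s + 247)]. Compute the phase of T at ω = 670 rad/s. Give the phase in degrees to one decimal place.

∠(j670 + 247) = arctan(670/247) = 69.76°
∠(j670) = 90.00°
∠T(j670) = − (69.76° + 90.00°) = -159.76°

-159.8 deg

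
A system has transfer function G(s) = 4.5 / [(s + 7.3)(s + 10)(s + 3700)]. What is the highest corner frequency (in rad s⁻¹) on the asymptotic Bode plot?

Break frequencies occur at each pole and zero magnitude: 7.3 rad s⁻¹, 10 rad s⁻¹, 3700 rad s⁻¹.
The highest is 3700 rad s⁻¹.

3700 rad s⁻¹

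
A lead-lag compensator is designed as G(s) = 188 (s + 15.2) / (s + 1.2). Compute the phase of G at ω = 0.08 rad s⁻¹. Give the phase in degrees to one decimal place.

∠(j0.08 + 15.2) = arctan(0.08/15.2) = 0.30°
∠(j0.08 + 1.2) = arctan(0.08/1.2) = 3.81°
∠G(j0.08) = 0.30° − 3.81° = -3.51°

-3.5°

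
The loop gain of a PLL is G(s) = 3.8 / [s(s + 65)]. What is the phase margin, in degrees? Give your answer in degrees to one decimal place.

89.9°

Gain crossover: |G(jω)| = 1 at ω ≈ 0.0585 rad/sec.
∠G(j0.0585) = −90° − arctan(0.0585/65) ≈ -90.05°
PM = 180° + (-90.05°) = 89.95°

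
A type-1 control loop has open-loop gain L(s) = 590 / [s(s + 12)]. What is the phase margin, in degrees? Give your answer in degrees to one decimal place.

Gain crossover: |L(jω)| = 1 at ω ≈ 22.9 rad/s.
∠L(j22.9) = −90° − arctan(22.9/12) ≈ -152.30°
PM = 180° + (-152.30°) = 27.70°

27.7 deg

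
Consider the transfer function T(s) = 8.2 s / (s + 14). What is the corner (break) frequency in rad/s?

The single real pole at s = −14 gives a corner at ω = 14 rad/s.

14 rad/s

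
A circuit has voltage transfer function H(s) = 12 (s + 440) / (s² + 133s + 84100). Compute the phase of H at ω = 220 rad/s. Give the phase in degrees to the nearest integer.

∠(j220 + 440) = arctan(220/440) = 26.57°
∠[(j220)² + 133(j220) + 84100] = ∠[35700 + j29260] = 39.34°
∠H(j220) = 26.57° − 39.34° = -12.77°

-13°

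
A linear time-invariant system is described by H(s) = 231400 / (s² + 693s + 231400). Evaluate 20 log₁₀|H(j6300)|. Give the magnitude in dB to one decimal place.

|(j6300)² + 693(j6300) + 231400| = |-3.9459e+07 + j4.3659e+06| = 3.97e+07
|H(j6300)| = 231400 / 3.97e+07 = 0.0058288
20 log₁₀(0.0058288) = -44.69 dB

-44.7 dB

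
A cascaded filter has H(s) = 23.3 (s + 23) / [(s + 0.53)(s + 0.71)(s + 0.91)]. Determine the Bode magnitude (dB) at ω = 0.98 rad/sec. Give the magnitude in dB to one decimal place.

|j0.98 + 23| = √(0.98² + 23²) = 23.02
|j0.98 + 0.53| = √(0.98² + 0.53²) = 1.114
|j0.98 + 0.71| = √(0.98² + 0.71²) = 1.21
|j0.98 + 0.91| = √(0.98² + 0.91²) = 1.337
|H(j0.98)| = 23.3 × 23.02 / (1.114 × 1.21 × 1.337) = 297.47
20 log₁₀(297.47) = 49.47 dB

49.5 dB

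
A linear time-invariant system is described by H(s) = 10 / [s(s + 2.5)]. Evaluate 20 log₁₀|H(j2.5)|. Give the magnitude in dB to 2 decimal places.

1.07 dB

|j2.5 + 2.5| = √(2.5² + 2.5²) = 3.536
|j2.5| = 2.5
|H(j2.5)| = 10 / (3.536 × 2.5) = 1.1314
20 log₁₀(1.1314) = 1.072 dB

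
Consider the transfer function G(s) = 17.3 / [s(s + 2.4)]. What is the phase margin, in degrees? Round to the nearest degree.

32°

Gain crossover: |G(jω)| = 1 at ω ≈ 3.83 rad/s.
∠G(j3.83) = −90° − arctan(3.83/2.4) ≈ -147.92°
PM = 180° + (-147.92°) = 32.08°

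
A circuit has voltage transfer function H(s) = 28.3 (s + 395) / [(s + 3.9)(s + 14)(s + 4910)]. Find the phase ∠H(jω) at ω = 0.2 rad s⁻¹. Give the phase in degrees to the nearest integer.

∠(j0.2 + 395) = arctan(0.2/395) = 0.03°
∠(j0.2 + 3.9) = arctan(0.2/3.9) = 2.94°
∠(j0.2 + 14) = arctan(0.2/14) = 0.82°
∠(j0.2 + 4910) = arctan(0.2/4910) = 0.00°
∠H(j0.2) = 0.03° − (2.94° + 0.82° + 0.00°) = -3.73°

-4 deg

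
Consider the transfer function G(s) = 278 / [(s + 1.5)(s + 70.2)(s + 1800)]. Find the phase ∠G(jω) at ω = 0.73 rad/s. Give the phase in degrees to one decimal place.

∠(j0.73 + 1.5) = arctan(0.73/1.5) = 25.95°
∠(j0.73 + 70.2) = arctan(0.73/70.2) = 0.60°
∠(j0.73 + 1800) = arctan(0.73/1800) = 0.02°
∠G(j0.73) = − (25.95° + 0.60° + 0.02°) = -26.57°

-26.6°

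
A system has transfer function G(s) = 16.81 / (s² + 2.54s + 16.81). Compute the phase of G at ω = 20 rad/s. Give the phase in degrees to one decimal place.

-172.4 deg

∠[(j20)² + 2.54(j20) + 16.81] = ∠[-383.19 + j50.8] = 172.45°
∠G(j20) = −172.45° = -172.45°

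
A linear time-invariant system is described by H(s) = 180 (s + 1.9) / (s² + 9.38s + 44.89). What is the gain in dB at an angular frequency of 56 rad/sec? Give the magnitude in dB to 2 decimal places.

|j56 + 1.9| = √(56² + 1.9²) = 56.03
|(j56)² + 9.38(j56) + 44.89| = |-3091.1 + j525.28| = 3135
|H(j56)| = 180 × 56.03 / 3135 = 3.2167
20 log₁₀(3.2167) = 10.148 dB

10.15 dB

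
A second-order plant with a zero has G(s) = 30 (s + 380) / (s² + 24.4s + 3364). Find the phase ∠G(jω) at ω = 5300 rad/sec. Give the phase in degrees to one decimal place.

-93.8 deg

∠(j5300 + 380) = arctan(5300/380) = 85.90°
∠[(j5300)² + 24.4(j5300) + 3364] = ∠[-2.8087e+07 + j1.2932e+05] = 179.74°
∠G(j5300) = 85.90° − 179.74° = -93.84°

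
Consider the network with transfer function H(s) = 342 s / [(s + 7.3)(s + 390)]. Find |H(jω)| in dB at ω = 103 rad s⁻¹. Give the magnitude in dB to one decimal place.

|j103| = 103
|j103 + 7.3| = √(103² + 7.3²) = 103.3
|j103 + 390| = √(103² + 390²) = 403.4
|H(j103)| = 342 × 103 / (103.3 × 403.4) = 0.84573
20 log₁₀(0.84573) = -1.46 dB

-1.5 dB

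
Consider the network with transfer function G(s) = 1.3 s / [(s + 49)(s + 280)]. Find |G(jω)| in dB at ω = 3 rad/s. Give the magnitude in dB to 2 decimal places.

|j3| = 3
|j3 + 49| = √(3² + 49²) = 49.09
|j3 + 280| = √(3² + 280²) = 280
|G(j3)| = 1.3 × 3 / (49.09 × 280) = 0.00028371
20 log₁₀(0.00028371) = -70.943 dB

-70.94 dB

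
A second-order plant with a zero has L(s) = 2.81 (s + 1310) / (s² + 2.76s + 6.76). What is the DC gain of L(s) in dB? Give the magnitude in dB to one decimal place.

L(0) = 2.81 × 1310 / 6.76 = 544.54
20 log₁₀(544.54) = 54.72 dB

54.7 dB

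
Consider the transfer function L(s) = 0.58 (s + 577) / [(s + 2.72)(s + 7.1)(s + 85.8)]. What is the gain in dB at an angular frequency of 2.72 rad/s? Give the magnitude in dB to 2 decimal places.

|j2.72 + 577| = √(2.72² + 577²) = 577
|j2.72 + 2.72| = √(2.72² + 2.72²) = 3.847
|j2.72 + 7.1| = √(2.72² + 7.1²) = 7.603
|j2.72 + 85.8| = √(2.72² + 85.8²) = 85.84
|L(j2.72)| = 0.58 × 577 / (3.847 × 7.603 × 85.84) = 0.1333
20 log₁₀(0.1333) = -17.504 dB

-17.50 dB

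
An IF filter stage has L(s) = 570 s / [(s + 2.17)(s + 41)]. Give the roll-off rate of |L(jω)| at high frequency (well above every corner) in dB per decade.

With 1 zero and 2 poles, the high-frequency asymptotic slope is 20 × (1 − 2) = -20 dB/decade.

-20 dB/decade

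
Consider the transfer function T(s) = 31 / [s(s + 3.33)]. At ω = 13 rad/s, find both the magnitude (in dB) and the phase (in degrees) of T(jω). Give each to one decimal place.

|T| = -15.0 dB, ∠T = -165.6°

|j13 + 3.33| = √(13² + 3.33²) = 13.42
|j13| = 13
|T(j13)| = 31 / (13.42 × 13) = 0.17769
20 log₁₀(0.17769) = -15.01 dB
∠(j13 + 3.33) = arctan(13/3.33) = 75.63°
∠(j13) = 90.00°
∠T(j13) = − (75.63° + 90.00°) = -165.63°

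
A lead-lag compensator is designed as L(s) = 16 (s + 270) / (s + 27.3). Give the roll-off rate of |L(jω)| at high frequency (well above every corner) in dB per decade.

With 1 zero and 1 pole, the high-frequency asymptotic slope is 20 × (1 − 1) = 0 dB/decade.

0 dB/decade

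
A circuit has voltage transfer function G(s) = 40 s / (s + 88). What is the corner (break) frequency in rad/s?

88 rad/s

The single real pole at s = −88 gives a corner at ω = 88 rad/s.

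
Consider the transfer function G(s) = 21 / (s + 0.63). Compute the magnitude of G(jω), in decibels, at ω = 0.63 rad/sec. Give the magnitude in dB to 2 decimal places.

27.45 dB

|j0.63 + 0.63| = √(0.63² + 0.63²) = 0.891
|G(j0.63)| = 21 / 0.891 = 23.57
20 log₁₀(23.57) = 27.447 dB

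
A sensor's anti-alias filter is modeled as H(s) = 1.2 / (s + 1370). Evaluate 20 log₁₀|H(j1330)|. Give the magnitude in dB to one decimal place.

-64.0 dB

|j1330 + 1370| = √(1330² + 1370²) = 1909
|H(j1330)| = 1.2 / 1909 = 0.00062847
20 log₁₀(0.00062847) = -64.03 dB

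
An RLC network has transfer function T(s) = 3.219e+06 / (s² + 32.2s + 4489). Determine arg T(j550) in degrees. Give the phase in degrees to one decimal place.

∠[(j550)² + 32.2(j550) + 4489] = ∠[-2.9801e+05 + j17710] = 176.60°
∠T(j550) = −176.60° = -176.60°

-176.6 deg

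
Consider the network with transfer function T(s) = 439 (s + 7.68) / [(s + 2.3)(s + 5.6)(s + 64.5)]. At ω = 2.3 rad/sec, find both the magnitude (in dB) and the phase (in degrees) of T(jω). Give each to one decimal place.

|T| = 8.8 dB, ∠T = -52.7°

|j2.3 + 7.68| = √(2.3² + 7.68²) = 8.017
|j2.3 + 2.3| = √(2.3² + 2.3²) = 3.253
|j2.3 + 5.6| = √(2.3² + 5.6²) = 6.054
|j2.3 + 64.5| = √(2.3² + 64.5²) = 64.54
|T(j2.3)| = 439 × 8.017 / (3.253 × 6.054 × 64.54) = 2.7692
20 log₁₀(2.7692) = 8.85 dB
∠(j2.3 + 7.68) = arctan(2.3/7.68) = 16.67°
∠(j2.3 + 2.3) = arctan(2.3/2.3) = 45.00°
∠(j2.3 + 5.6) = arctan(2.3/5.6) = 22.33°
∠(j2.3 + 64.5) = arctan(2.3/64.5) = 2.04°
∠T(j2.3) = 16.67° − (45.00° + 22.33° + 2.04°) = -52.70°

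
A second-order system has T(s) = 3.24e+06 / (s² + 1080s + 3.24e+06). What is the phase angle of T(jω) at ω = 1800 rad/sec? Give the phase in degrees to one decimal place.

-90.0°

∠[(j1800)² + 1080(j1800) + 3.24e+06] = ∠[0 + j1.944e+06] = 90.00°
∠T(j1800) = −90.00° = -90.00°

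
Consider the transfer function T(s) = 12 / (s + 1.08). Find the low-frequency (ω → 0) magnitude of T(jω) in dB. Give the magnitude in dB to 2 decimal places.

20.92 dB

T(0) = 12 / 1.08 = 11.111
20 log₁₀(11.111) = 20.915 dB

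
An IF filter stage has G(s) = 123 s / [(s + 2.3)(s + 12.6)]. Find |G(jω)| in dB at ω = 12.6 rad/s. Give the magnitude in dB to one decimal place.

16.6 dB

|j12.6| = 12.6
|j12.6 + 2.3| = √(12.6² + 2.3²) = 12.81
|j12.6 + 12.6| = √(12.6² + 12.6²) = 17.82
|G(j12.6)| = 123 × 12.6 / (12.81 × 17.82) = 6.7905
20 log₁₀(6.7905) = 16.64 dB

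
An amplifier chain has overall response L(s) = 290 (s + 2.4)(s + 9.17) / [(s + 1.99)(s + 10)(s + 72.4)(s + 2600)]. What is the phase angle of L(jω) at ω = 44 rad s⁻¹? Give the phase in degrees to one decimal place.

∠(j44 + 2.4) = arctan(44/2.4) = 86.88°
∠(j44 + 9.17) = arctan(44/9.17) = 78.23°
∠(j44 + 1.99) = arctan(44/1.99) = 87.41°
∠(j44 + 10) = arctan(44/10) = 77.20°
∠(j44 + 72.4) = arctan(44/72.4) = 31.29°
∠(j44 + 2600) = arctan(44/2600) = 0.97°
∠L(j44) = 86.88° + 78.23° − (87.41° + 77.20° + 31.29° + 0.97°) = -31.76°

-31.8 deg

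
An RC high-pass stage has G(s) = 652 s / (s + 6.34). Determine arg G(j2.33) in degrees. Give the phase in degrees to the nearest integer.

∠(j2.33) = 90.00°
∠(j2.33 + 6.34) = arctan(2.33/6.34) = 20.18°
∠G(j2.33) = 90.00° − 20.18° = 69.82°

70 deg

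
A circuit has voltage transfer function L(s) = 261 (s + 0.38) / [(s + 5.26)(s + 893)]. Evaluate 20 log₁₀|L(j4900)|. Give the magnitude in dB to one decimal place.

|j4900 + 0.38| = √(4900² + 0.38²) = 4900
|j4900 + 5.26| = √(4900² + 5.26²) = 4900
|j4900 + 893| = √(4900² + 893²) = 4981
|L(j4900)| = 261 × 4900 / (4900 × 4981) = 0.052402
20 log₁₀(0.052402) = -25.61 dB

-25.6 dB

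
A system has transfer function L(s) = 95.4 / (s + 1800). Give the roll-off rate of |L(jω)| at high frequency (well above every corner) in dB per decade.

-20 dB/decade

With 0 zeros and 1 pole, the high-frequency asymptotic slope is 20 × (0 − 1) = -20 dB/decade.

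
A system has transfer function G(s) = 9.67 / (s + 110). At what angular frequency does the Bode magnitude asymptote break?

110 rad s⁻¹

The single real pole at s = −110 gives a corner at ω = 110 rad s⁻¹.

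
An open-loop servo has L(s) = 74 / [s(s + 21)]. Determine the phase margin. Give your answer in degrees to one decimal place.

80.6°

Gain crossover: |L(jω)| = 1 at ω ≈ 3.48 rad s⁻¹.
∠L(j3.48) = −90° − arctan(3.48/21) ≈ -99.40°
PM = 180° + (-99.40°) = 80.60°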